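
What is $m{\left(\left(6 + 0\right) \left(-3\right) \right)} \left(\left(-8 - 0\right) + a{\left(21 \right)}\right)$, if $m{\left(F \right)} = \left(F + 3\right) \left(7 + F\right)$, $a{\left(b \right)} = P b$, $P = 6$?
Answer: $19470$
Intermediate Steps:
$a{\left(b \right)} = 6 b$
$m{\left(F \right)} = \left(3 + F\right) \left(7 + F\right)$
$m{\left(\left(6 + 0\right) \left(-3\right) \right)} \left(\left(-8 - 0\right) + a{\left(21 \right)}\right) = \left(21 + \left(\left(6 + 0\right) \left(-3\right)\right)^{2} + 10 \left(6 + 0\right) \left(-3\right)\right) \left(\left(-8 - 0\right) + 6 \cdot 21\right) = \left(21 + \left(6 \left(-3\right)\right)^{2} + 10 \cdot 6 \left(-3\right)\right) \left(\left(-8 + 0\right) + 126\right) = \left(21 + \left(-18\right)^{2} + 10 \left(-18\right)\right) \left(-8 + 126\right) = \left(21 + 324 - 180\right) 118 = 165 \cdot 118 = 19470$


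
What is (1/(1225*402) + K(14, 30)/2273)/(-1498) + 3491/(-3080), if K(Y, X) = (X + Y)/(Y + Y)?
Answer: -41811464675951/36888931140600 ≈ -1.1334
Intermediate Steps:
K(Y, X) = (X + Y)/(2*Y) (K(Y, X) = (X + Y)/((2*Y)) = (X + Y)*(1/(2*Y)) = (X + Y)/(2*Y))
(1/(1225*402) + K(14, 30)/2273)/(-1498) + 3491/(-3080) = (1/(1225*402) + ((1/2)*(30 + 14)/14)/2273)/(-1498) + 3491/(-3080) = ((1/1225)*(1/402) + ((1/2)*(1/14)*44)*(1/2273))*(-1/1498) + 3491*(-1/3080) = (1/492450 + (11/7)*(1/2273))*(-1/1498) - 3491/3080 = (1/492450 + 11/15911)*(-1/1498) - 3491/3080 = (776123/1119338850)*(-1/1498) - 3491/3080 = -776123/1676769597300 - 3491/3080 = -41811464675951/36888931140600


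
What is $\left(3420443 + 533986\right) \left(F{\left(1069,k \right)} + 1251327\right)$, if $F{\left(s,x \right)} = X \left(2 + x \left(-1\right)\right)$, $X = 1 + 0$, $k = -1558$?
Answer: $4954452686523$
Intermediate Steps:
$X = 1$
$F{\left(s,x \right)} = 2 - x$ ($F{\left(s,x \right)} = 1 \left(2 + x \left(-1\right)\right) = 1 \left(2 - x\right) = 2 - x$)
$\left(3420443 + 533986\right) \left(F{\left(1069,k \right)} + 1251327\right) = \left(3420443 + 533986\right) \left(\left(2 - -1558\right) + 1251327\right) = 3954429 \left(\left(2 + 1558\right) + 1251327\right) = 3954429 \left(1560 + 1251327\right) = 3954429 \cdot 1252887 = 4954452686523$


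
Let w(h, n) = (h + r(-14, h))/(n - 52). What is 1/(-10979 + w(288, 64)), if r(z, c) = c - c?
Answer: -1/10955 ≈ -9.1283e-5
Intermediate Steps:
r(z, c) = 0
w(h, n) = h/(-52 + n) (w(h, n) = (h + 0)/(n - 52) = h/(-52 + n))
1/(-10979 + w(288, 64)) = 1/(-10979 + 288/(-52 + 64)) = 1/(-10979 + 288/12) = 1/(-10979 + 288*(1/12)) = 1/(-10979 + 24) = 1/(-10955) = -1/10955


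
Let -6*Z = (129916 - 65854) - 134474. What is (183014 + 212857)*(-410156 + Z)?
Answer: -157723187734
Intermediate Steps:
Z = 35206/3 (Z = -((129916 - 65854) - 134474)/6 = -(64062 - 134474)/6 = -⅙*(-70412) = 35206/3 ≈ 11735.)
(183014 + 212857)*(-410156 + Z) = (183014 + 212857)*(-410156 + 35206/3) = 395871*(-1195262/3) = -157723187734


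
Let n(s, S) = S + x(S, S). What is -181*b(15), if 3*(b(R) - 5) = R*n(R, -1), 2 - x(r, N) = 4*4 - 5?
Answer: 8145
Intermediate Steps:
x(r, N) = -9 (x(r, N) = 2 - (4*4 - 5) = 2 - (16 - 5) = 2 - 1*11 = 2 - 11 = -9)
n(s, S) = -9 + S (n(s, S) = S - 9 = -9 + S)
b(R) = 5 - 10*R/3 (b(R) = 5 + (R*(-9 - 1))/3 = 5 + (R*(-10))/3 = 5 + (-10*R)/3 = 5 - 10*R/3)
-181*b(15) = -181*(5 - 10/3*15) = -181*(5 - 50) = -181*(-45) = 8145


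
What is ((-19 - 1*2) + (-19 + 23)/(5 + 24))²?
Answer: 366025/841 ≈ 435.23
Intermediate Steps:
((-19 - 1*2) + (-19 + 23)/(5 + 24))² = ((-19 - 2) + 4/29)² = (-21 + 4*(1/29))² = (-21 + 4/29)² = (-605/29)² = 366025/841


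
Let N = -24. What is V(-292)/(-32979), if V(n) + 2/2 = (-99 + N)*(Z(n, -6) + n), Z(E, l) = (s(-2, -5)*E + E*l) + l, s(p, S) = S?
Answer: 358423/32979 ≈ 10.868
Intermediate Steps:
Z(E, l) = l - 5*E + E*l (Z(E, l) = (-5*E + E*l) + l = l - 5*E + E*l)
V(n) = 737 + 1230*n (V(n) = -1 + (-99 - 24)*((-6 - 5*n + n*(-6)) + n) = -1 - 123*((-6 - 5*n - 6*n) + n) = -1 - 123*((-6 - 11*n) + n) = -1 - 123*(-6 - 10*n) = -1 + (738 + 1230*n) = 737 + 1230*n)
V(-292)/(-32979) = (737 + 1230*(-292))/(-32979) = (737 - 359160)*(-1/32979) = -358423*(-1/32979) = 358423/32979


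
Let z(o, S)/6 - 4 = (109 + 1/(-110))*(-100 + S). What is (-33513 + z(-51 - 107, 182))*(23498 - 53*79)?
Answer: 21384982089/55 ≈ 3.8882e+8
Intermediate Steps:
z(o, S) = -719076/11 + 35967*S/55 (z(o, S) = 24 + 6*((109 + 1/(-110))*(-100 + S)) = 24 + 6*((109 - 1/110)*(-100 + S)) = 24 + 6*(11989*(-100 + S)/110) = 24 + 6*(-119890/11 + 11989*S/110) = 24 + (-719340/11 + 35967*S/55) = -719076/11 + 35967*S/55)
(-33513 + z(-51 - 107, 182))*(23498 - 53*79) = (-33513 + (-719076/11 + (35967/55)*182))*(23498 - 53*79) = (-33513 + (-719076/11 + 6545994/55))*(23498 - 4187) = (-33513 + 2950614/55)*19311 = (1107399/55)*19311 = 21384982089/55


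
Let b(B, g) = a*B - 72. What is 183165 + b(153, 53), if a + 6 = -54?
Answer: 173913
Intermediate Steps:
a = -60 (a = -6 - 54 = -60)
b(B, g) = -72 - 60*B (b(B, g) = -60*B - 72 = -72 - 60*B)
183165 + b(153, 53) = 183165 + (-72 - 60*153) = 183165 + (-72 - 9180) = 183165 - 9252 = 173913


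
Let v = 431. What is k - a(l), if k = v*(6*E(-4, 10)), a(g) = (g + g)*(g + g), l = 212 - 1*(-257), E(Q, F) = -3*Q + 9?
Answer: -825538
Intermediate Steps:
E(Q, F) = 9 - 3*Q
l = 469 (l = 212 + 257 = 469)
a(g) = 4*g**2 (a(g) = (2*g)*(2*g) = 4*g**2)
k = 54306 (k = 431*(6*(9 - 3*(-4))) = 431*(6*(9 + 12)) = 431*(6*21) = 431*126 = 54306)
k - a(l) = 54306 - 4*469**2 = 54306 - 4*219961 = 54306 - 1*879844 = 54306 - 879844 = -825538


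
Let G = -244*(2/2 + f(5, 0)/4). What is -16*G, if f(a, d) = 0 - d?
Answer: 3904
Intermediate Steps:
f(a, d) = -d
G = -244 (G = -244*(2/2 - 1*0/4) = -244*(2*(1/2) + 0*(1/4)) = -244*(1 + 0) = -244*1 = -244)
-16*G = -16*(-244) = 3904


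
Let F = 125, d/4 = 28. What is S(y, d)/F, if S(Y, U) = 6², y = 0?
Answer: 36/125 ≈ 0.28800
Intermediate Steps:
d = 112 (d = 4*28 = 112)
S(Y, U) = 36
S(y, d)/F = 36/125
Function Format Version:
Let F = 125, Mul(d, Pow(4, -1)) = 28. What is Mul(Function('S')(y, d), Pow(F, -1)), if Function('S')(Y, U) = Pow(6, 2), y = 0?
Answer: Rational(36, 125) ≈ 0.28800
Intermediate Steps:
d = 112 (d = Mul(4, 28) = 112)
Function('S')(Y, U) = 36
Mul(Function('S')(y, d), Pow(F, -1)) = Mul(36, Pow(125, -1)) = Mul(36, Rational(1, 125)) = Rational(36, 125)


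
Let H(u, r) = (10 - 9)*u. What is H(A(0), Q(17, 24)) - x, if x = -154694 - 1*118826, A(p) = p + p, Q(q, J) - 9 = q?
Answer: 273520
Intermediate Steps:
Q(q, J) = 9 + q
A(p) = 2*p
H(u, r) = u (H(u, r) = 1*u = u)
x = -273520 (x = -154694 - 118826 = -273520)
H(A(0), Q(17, 24)) - x = 2*0 - 1*(-273520) = 0 + 273520 = 273520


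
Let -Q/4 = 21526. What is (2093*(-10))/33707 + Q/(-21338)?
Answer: 26124502/7651489 ≈ 3.4143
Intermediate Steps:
Q = -86104 (Q = -4*21526 = -86104)
(2093*(-10))/33707 + Q/(-21338) = (2093*(-10))/33707 - 86104/(-21338) = -20930*1/33707 - 86104*(-1/21338) = -20930/33707 + 916/227 = 26124502/7651489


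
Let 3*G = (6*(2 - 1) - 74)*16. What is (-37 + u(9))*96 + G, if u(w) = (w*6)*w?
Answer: 128224/3 ≈ 42741.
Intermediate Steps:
u(w) = 6*w² (u(w) = (6*w)*w = 6*w²)
G = -1088/3 (G = ((6*(2 - 1) - 74)*16)/3 = ((6*1 - 74)*16)/3 = ((6 - 74)*16)/3 = (-68*16)/3 = (⅓)*(-1088) = -1088/3 ≈ -362.67)
(-37 + u(9))*96 + G = (-37 + 6*9²)*96 - 1088/3 = (-37 + 6*81)*96 - 1088/3 = (-37 + 486)*96 - 1088/3 = 449*96 - 1088/3 = 43104 - 1088/3 = 128224/3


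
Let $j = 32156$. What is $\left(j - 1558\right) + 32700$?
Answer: $63298$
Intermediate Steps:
$\left(j - 1558\right) + 32700 = \left(32156 - 1558\right) + 32700 = 30598 + 32700 = 63298$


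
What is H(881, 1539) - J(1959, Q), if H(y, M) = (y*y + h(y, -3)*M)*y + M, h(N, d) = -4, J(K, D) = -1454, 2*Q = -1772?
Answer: 678377398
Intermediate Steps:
Q = -886 (Q = (½)*(-1772) = -886)
H(y, M) = M + y*(y² - 4*M) (H(y, M) = (y*y - 4*M)*y + M = (y² - 4*M)*y + M = y*(y² - 4*M) + M = M + y*(y² - 4*M))
H(881, 1539) - J(1959, Q) = (1539 + 881³ - 4*1539*881) - 1*(-1454) = (1539 + 683797841 - 5423436) + 1454 = 678375944 + 1454 = 678377398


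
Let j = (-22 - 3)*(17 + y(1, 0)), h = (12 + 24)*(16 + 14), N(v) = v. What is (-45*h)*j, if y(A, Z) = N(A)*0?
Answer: 20655000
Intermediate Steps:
y(A, Z) = 0 (y(A, Z) = A*0 = 0)
h = 1080 (h = 36*30 = 1080)
j = -425 (j = (-22 - 3)*(17 + 0) = -25*17 = -425)
(-45*h)*j = -45*1080*(-425) = -48600*(-425) = 20655000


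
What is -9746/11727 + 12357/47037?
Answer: -104504021/183867633 ≈ -0.56837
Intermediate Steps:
-9746/11727 + 12357/47037 = -9746*1/11727 + 12357*(1/47037) = -9746/11727 + 4119/15679 = -104504021/183867633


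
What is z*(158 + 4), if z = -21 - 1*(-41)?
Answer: 3240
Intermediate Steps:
z = 20 (z = -21 + 41 = 20)
z*(158 + 4) = 20*(158 + 4) = 20*162 = 3240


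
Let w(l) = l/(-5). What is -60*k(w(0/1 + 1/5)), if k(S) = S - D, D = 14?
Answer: 4212/5 ≈ 842.40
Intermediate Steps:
w(l) = -l/5 (w(l) = l*(-⅕) = -l/5)
k(S) = -14 + S (k(S) = S - 1*14 = S - 14 = -14 + S)
-60*k(w(0/1 + 1/5)) = -60*(-14 - (0/1 + 1/5)/5) = -60*(-14 - (0*1 + 1*(⅕))/5) = -60*(-14 - (0 + ⅕)/5) = -60*(-14 - ⅕*⅕) = -60*(-14 - 1/25) = -60*(-351/25) = 4212/5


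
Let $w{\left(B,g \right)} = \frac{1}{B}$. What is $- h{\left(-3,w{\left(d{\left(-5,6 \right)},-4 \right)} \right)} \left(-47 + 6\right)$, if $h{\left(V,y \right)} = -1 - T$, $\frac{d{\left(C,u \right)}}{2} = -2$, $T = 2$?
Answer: $-123$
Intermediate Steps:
$d{\left(C,u \right)} = -4$ ($d{\left(C,u \right)} = 2 \left(-2\right) = -4$)
$h{\left(V,y \right)} = -3$ ($h{\left(V,y \right)} = -1 - 2 = -3$)
$- h{\left(-3,w{\left(d{\left(-5,6 \right)},-4 \right)} \right)} \left(-47 + 6\right) = - \left(-3\right) \left(-47 + 6\right) = - \left(-3\right) \left(-41\right) = \left(-1\right) 123 = -123$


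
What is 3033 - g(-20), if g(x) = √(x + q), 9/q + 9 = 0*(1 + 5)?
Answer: 3033 - I*√21 ≈ 3033.0 - 4.5826*I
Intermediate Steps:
q = -1 (q = 9/(-9 + 0*(1 + 5)) = 9/(-9 + 0*6) = 9/(-9 + 0) = 9/(-9) = 9*(-⅑) = -1)
g(x) = √(-1 + x) (g(x) = √(x - 1) = √(-1 + x))
3033 - g(-20) = 3033 - √(-1 - 20) = 3033 - √(-21) = 3033 - I*√21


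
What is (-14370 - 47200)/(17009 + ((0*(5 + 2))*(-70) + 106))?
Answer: -12314/3423 ≈ -3.5974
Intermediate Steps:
(-14370 - 47200)/(17009 + ((0*(5 + 2))*(-70) + 106)) = -61570/(17009 + ((0*7)*(-70) + 106)) = -61570/(17009 + (0*(-70) + 106)) = -61570/(17009 + (0 + 106)) = -61570/(17009 + 106) = -61570/17115 = -61570*1/17115 = -12314/3423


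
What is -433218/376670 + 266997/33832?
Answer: 42956564307/6371749720 ≈ 6.7417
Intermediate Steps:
-433218/376670 + 266997/33832 = -433218*1/376670 + 266997*(1/33832) = -216609/188335 + 266997/33832 = 42956564307/6371749720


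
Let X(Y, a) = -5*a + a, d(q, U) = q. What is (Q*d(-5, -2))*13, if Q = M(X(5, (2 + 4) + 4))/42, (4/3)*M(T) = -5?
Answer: 325/56 ≈ 5.8036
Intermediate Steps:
X(Y, a) = -4*a
M(T) = -15/4 (M(T) = (¾)*(-5) = -15/4)
Q = -5/56 (Q = -15/4/42 = -15/4*1/42 = -5/56 ≈ -0.089286)
(Q*d(-5, -2))*13 = -5/56*(-5)*13 = (25/56)*13 = 325/56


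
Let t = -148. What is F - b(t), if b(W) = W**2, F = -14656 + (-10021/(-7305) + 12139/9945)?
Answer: -177055384784/4843215 ≈ -36557.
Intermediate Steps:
F = -70969603424/4843215 (F = -14656 + (-10021*(-1/7305) + 12139*(1/9945)) = -14656 + (10021/7305 + 12139/9945) = -14656 + 12555616/4843215 = -70969603424/4843215 ≈ -14653.)
F - b(t) = -70969603424/4843215 - 1*(-148)**2 = -70969603424/4843215 - 1*21904 = -70969603424/4843215 - 21904 = -177055384784/4843215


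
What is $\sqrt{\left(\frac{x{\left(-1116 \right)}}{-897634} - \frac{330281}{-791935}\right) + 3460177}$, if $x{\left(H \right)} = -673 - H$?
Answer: $\frac{\sqrt{6050317804399028823399775690}}{41815751870} \approx 1860.2$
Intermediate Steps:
$\sqrt{\left(\frac{x{\left(-1116 \right)}}{-897634} - \frac{330281}{-791935}\right) + 3460177} = \sqrt{\left(\frac{-673 - -1116}{-897634} - \frac{330281}{-791935}\right) + 3460177} = \sqrt{\left(\left(-673 + 1116\right) \left(- \frac{1}{897634}\right) - - \frac{330281}{791935}\right) + 3460177} = \sqrt{\left(443 \left(- \frac{1}{897634}\right) + \frac{330281}{791935}\right) + 3460177} = \sqrt{\left(- \frac{443}{897634} + \frac{330281}{791935}\right) + 3460177} = \sqrt{\frac{296120627949}{710867781790} + 3460177} = \sqrt{\frac{2459728644711404779}{710867781790}} = \frac{\sqrt{6050317804399028823399775690}}{41815751870}$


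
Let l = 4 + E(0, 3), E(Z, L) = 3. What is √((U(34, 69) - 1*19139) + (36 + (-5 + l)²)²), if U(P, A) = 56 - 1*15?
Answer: I*√17498 ≈ 132.28*I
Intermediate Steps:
U(P, A) = 41 (U(P, A) = 56 - 15 = 41)
l = 7 (l = 4 + 3 = 7)
√((U(34, 69) - 1*19139) + (36 + (-5 + l)²)²) = √((41 - 1*19139) + (36 + (-5 + 7)²)²) = √((41 - 19139) + (36 + 2²)²) = √(-19098 + (36 + 4)²) = √(-19098 + 40²) = √(-19098 + 1600) = √(-17498) = I*√17498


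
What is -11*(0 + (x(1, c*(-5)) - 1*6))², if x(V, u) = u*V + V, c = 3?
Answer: -4400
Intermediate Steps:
x(V, u) = V + V*u (x(V, u) = V*u + V = V + V*u)
-11*(0 + (x(1, c*(-5)) - 1*6))² = -11*(0 + (1*(1 + 3*(-5)) - 1*6))² = -11*(0 + (1*(1 - 15) - 6))² = -11*(0 + (1*(-14) - 6))² = -11*(0 + (-14 - 6))² = -11*(0 - 20)² = -11*(-20)² = -11*400 = -4400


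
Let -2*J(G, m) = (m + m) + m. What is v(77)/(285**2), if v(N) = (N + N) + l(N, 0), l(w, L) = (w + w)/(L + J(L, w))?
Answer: 458/243675 ≈ 0.0018796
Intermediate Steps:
J(G, m) = -3*m/2 (J(G, m) = -((m + m) + m)/2 = -(2*m + m)/2 = -3*m/2)
l(w, L) = 2*w/(L - 3*w/2) (l(w, L) = (w + w)/(L - 3*w/2) = (2*w)/(L - 3*w/2) = 2*w/(L - 3*w/2))
v(N) = -4/3 + 2*N (v(N) = (N + N) + 4*N/(-3*N + 2*0) = 2*N + 4*N/(-3*N + 0) = 2*N + 4*N/((-3*N)) = 2*N + 4*N*(-1/(3*N)) = 2*N - 4/3 = -4/3 + 2*N)
v(77)/(285**2) = (-4/3 + 2*77)/(285**2) = (-4/3 + 154)/81225 = (458/3)*(1/81225) = 458/243675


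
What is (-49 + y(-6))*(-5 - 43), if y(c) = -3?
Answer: 2496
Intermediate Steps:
(-49 + y(-6))*(-5 - 43) = (-49 - 3)*(-5 - 43) = -52*(-48) = 2496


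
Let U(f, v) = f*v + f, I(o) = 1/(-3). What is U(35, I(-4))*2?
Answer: 140/3 ≈ 46.667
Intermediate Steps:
I(o) = -⅓
U(f, v) = f + f*v
U(35, I(-4))*2 = (35*(1 - ⅓))*2 = (35*(⅔))*2 = (70/3)*2 = 140/3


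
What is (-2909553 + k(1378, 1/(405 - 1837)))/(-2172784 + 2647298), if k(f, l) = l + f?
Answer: -4164506601/679504048 ≈ -6.1287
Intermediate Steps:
k(f, l) = f + l
(-2909553 + k(1378, 1/(405 - 1837)))/(-2172784 + 2647298) = (-2909553 + (1378 + 1/(405 - 1837)))/(-2172784 + 2647298) = (-2909553 + (1378 + 1/(-1432)))/474514 = (-2909553 + (1378 - 1/1432))*(1/474514) = (-2909553 + 1973295/1432)*(1/474514) = -4164506601/1432*1/474514 = -4164506601/679504048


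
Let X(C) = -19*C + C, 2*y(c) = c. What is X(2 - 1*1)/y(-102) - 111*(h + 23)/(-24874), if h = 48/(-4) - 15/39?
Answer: 1100289/2748577 ≈ 0.40031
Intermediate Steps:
y(c) = c/2
X(C) = -18*C
h = -161/13 (h = 48*(-¼) - 15*1/39 = -12 - 5/13 = -161/13 ≈ -12.385)
X(2 - 1*1)/y(-102) - 111*(h + 23)/(-24874) = (-18*(2 - 1*1))/(((½)*(-102))) - 111*(-161/13 + 23)/(-24874) = -18*(2 - 1)/(-51) - 111*138/13*(-1/24874) = -18*1*(-1/51) - 15318/13*(-1/24874) = -18*(-1/51) + 7659/161681 = 6/17 + 7659/161681 = 1100289/2748577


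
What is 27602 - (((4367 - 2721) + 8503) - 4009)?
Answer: 21462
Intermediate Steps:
27602 - (((4367 - 2721) + 8503) - 4009) = 27602 - ((1646 + 8503) - 4009) = 27602 - (10149 - 4009) = 27602 - 1*6140 = 27602 - 6140 = 21462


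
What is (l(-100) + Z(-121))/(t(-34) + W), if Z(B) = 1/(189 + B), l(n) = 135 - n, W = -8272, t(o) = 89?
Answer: -2283/79492 ≈ -0.028720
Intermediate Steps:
(l(-100) + Z(-121))/(t(-34) + W) = ((135 - 1*(-100)) + 1/(189 - 121))/(89 - 8272) = ((135 + 100) + 1/68)/(-8183) = (235 + 1/68)*(-1/8183) = (15981/68)*(-1/8183) = -2283/79492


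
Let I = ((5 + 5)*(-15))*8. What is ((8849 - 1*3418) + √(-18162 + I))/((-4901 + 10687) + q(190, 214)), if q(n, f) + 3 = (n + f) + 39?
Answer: 5431/6226 + I*√19362/6226 ≈ 0.87231 + 0.022349*I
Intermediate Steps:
I = -1200 (I = (10*(-15))*8 = -150*8 = -1200)
q(n, f) = 36 + f + n (q(n, f) = -3 + ((n + f) + 39) = -3 + ((f + n) + 39) = -3 + (39 + f + n) = 36 + f + n)
((8849 - 1*3418) + √(-18162 + I))/((-4901 + 10687) + q(190, 214)) = ((8849 - 1*3418) + √(-18162 - 1200))/((-4901 + 10687) + (36 + 214 + 190)) = ((8849 - 3418) + √(-19362))/(5786 + 440) = (5431 + I*√19362)/6226 = (5431 + I*√19362)*(1/6226) = 5431/6226 + I*√19362/6226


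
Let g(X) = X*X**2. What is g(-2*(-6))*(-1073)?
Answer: -1854144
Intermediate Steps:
g(X) = X**3
g(-2*(-6))*(-1073) = (-2*(-6))**3*(-1073) = 12**3*(-1073) = 1728*(-1073) = -1854144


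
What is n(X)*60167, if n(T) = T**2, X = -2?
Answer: 240668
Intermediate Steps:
n(X)*60167 = (-2)**2*60167 = 4*60167 = 240668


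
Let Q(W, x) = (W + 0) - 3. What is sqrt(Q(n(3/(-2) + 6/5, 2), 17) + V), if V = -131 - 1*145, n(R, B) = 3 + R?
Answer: 3*I*sqrt(3070)/10 ≈ 16.622*I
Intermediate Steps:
V = -276 (V = -131 - 145 = -276)
Q(W, x) = -3 + W (Q(W, x) = W - 3 = -3 + W)
sqrt(Q(n(3/(-2) + 6/5, 2), 17) + V) = sqrt((-3 + (3 + (3/(-2) + 6/5))) - 276) = sqrt((-3 + (3 + (3*(-1/2) + 6*(1/5)))) - 276) = sqrt((-3 + (3 + (-3/2 + 6/5))) - 276) = sqrt((-3 + (3 - 3/10)) - 276) = sqrt((-3 + 27/10) - 276) = sqrt(-3/10 - 276) = sqrt(-2763/10) = 3*I*sqrt(3070)/10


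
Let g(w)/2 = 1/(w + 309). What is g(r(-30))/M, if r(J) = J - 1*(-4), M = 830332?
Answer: 1/117491978 ≈ 8.5112e-9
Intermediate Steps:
r(J) = 4 + J (r(J) = J + 4 = 4 + J)
g(w) = 2/(309 + w) (g(w) = 2/(w + 309) = 2/(309 + w))
g(r(-30))/M = (2/(309 + (4 - 30)))/830332 = (2/(309 - 26))*(1/830332) = (2/283)*(1/830332) = 1/117491978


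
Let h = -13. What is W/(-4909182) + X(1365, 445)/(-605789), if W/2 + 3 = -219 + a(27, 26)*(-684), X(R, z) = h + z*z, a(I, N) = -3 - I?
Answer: -166111592738/495654742433 ≈ -0.33514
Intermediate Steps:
X(R, z) = -13 + z² (X(R, z) = -13 + z*z = -13 + z²)
W = 40596 (W = -6 + 2*(-219 + (-3 - 1*27)*(-684)) = -6 + 2*(-219 + (-3 - 27)*(-684)) = -6 + 2*(-219 - 30*(-684)) = -6 + 2*(-219 + 20520) = -6 + 2*20301 = -6 + 40602 = 40596)
W/(-4909182) + X(1365, 445)/(-605789) = 40596/(-4909182) + (-13 + 445²)/(-605789) = 40596*(-1/4909182) + (-13 + 198025)*(-1/605789) = -6766/818197 + 198012*(-1/605789) = -6766/818197 - 198012/605789 = -166111592738/495654742433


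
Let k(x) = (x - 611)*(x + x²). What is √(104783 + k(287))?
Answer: I*√26675761 ≈ 5164.9*I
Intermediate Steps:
k(x) = (-611 + x)*(x + x²)
√(104783 + k(287)) = √(104783 + 287*(-611 + 287² - 610*287)) = √(104783 + 287*(-611 + 82369 - 175070)) = √(104783 + 287*(-93312)) = √(104783 - 26780544) = √(-26675761) = I*√26675761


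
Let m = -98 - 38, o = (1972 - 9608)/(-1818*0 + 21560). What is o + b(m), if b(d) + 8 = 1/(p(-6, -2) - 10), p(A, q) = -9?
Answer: -860941/102410 ≈ -8.4068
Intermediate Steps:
o = -1909/5390 (o = -7636/(0 + 21560) = -7636/21560 = -7636*1/21560 = -1909/5390 ≈ -0.35417)
m = -136
b(d) = -153/19 (b(d) = -8 + 1/(-9 - 10) = -8 + 1/(-19) = -8 - 1/19 = -153/19)
o + b(m) = -1909/5390 - 153/19 = -860941/102410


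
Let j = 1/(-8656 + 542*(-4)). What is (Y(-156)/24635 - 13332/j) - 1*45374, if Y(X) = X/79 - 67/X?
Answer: 43797645911118517/303601740 ≈ 1.4426e+8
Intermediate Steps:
Y(X) = -67/X + X/79 (Y(X) = X*(1/79) - 67/X = X/79 - 67/X = -67/X + X/79)
j = -1/10824 (j = 1/(-8656 - 2168) = 1/(-10824) = -1/10824 ≈ -9.2387e-5)
(Y(-156)/24635 - 13332/j) - 1*45374 = ((-67/(-156) + (1/79)*(-156))/24635 - 13332/(-1/10824)) - 1*45374 = ((-67*(-1/156) - 156/79)*(1/24635) - 13332*(-10824)) - 45374 = ((67/156 - 156/79)*(1/24635) + 144305568) - 45374 = (-19043/12324*1/24635 + 144305568) - 45374 = (-19043/303601740 + 144305568) - 45374 = 43811421536469277/303601740 - 45374 = 43797645911118517/303601740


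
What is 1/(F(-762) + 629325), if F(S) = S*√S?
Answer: 69925/44054711817 + 254*I*√762/132164135451 ≈ 1.5872e-6 + 5.3052e-8*I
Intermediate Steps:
F(S) = S^(3/2)
1/(F(-762) + 629325) = 1/((-762)^(3/2) + 629325) = 1/(-762*I*√762 + 629325) = 1/(629325 - 762*I*√762)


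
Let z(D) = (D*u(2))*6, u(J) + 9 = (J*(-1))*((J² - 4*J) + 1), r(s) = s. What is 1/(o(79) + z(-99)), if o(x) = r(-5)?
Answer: 1/1777 ≈ 0.00056275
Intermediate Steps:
o(x) = -5
u(J) = -9 - J*(1 + J² - 4*J) (u(J) = -9 + (J*(-1))*((J² - 4*J) + 1) = -9 + (-J)*(1 + J² - 4*J) = -9 - J*(1 + J² - 4*J))
z(D) = -18*D (z(D) = (D*(-9 - 1*2 - 1*2³ + 4*2²))*6 = (D*(-9 - 2 - 1*8 + 4*4))*6 = (D*(-9 - 2 - 8 + 16))*6 = (D*(-3))*6 = -3*D*6 = -18*D)
1/(o(79) + z(-99)) = 1/(-5 - 18*(-99)) = 1/(-5 + 1782) = 1/1777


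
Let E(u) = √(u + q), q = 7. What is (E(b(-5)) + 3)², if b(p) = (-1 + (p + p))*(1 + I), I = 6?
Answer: (3 + I*√70)² ≈ -61.0 + 50.2*I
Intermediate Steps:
b(p) = -7 + 14*p (b(p) = (-1 + (p + p))*(1 + 6) = (-1 + 2*p)*7 = -7 + 14*p)
E(u) = √(7 + u) (E(u) = √(u + 7) = √(7 + u))
(E(b(-5)) + 3)² = (√(7 + (-7 + 14*(-5))) + 3)² = (√(7 + (-7 - 70)) + 3)² = (√(7 - 77) + 3)² = (√(-70) + 3)² = (I*√70 + 3)² = (3 + I*√70)²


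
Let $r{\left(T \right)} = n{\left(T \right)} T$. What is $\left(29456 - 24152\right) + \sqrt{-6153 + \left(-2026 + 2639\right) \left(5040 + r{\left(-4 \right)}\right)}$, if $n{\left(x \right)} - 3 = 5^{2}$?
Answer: $5304 + 19 \sqrt{8351} \approx 7040.3$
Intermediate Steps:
$n{\left(x \right)} = 28$ ($n{\left(x \right)} = 3 + 5^{2} = 3 + 25 = 28$)
$r{\left(T \right)} = 28 T$
$\left(29456 - 24152\right) + \sqrt{-6153 + \left(-2026 + 2639\right) \left(5040 + r{\left(-4 \right)}\right)} = \left(29456 - 24152\right) + \sqrt{-6153 + \left(-2026 + 2639\right) \left(5040 + 28 \left(-4\right)\right)} = \left(29456 - 24152\right) + \sqrt{-6153 + 613 \left(5040 - 112\right)} = 5304 + \sqrt{-6153 + 613 \cdot 4928} = 5304 + \sqrt{-6153 + 3020864} = 5304 + \sqrt{3014711} = 5304 + 19 \sqrt{8351}$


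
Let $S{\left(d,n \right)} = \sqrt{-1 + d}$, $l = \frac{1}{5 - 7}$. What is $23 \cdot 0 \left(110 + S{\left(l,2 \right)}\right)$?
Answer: $0$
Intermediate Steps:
$l = - \frac{1}{2}$ ($l = \frac{1}{-2} = - \frac{1}{2} \approx -0.5$)
$23 \cdot 0 \left(110 + S{\left(l,2 \right)}\right) = 23 \cdot 0 \left(110 + \sqrt{-1 - \frac{1}{2}}\right) = 0 \left(110 + \sqrt{- \frac{3}{2}}\right) = 0 \left(110 + \frac{i \sqrt{6}}{2}\right) = 0$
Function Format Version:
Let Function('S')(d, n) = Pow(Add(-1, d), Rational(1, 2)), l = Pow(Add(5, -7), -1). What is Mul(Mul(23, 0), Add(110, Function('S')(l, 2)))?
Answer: 0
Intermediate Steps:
l = Rational(-1, 2) (l = Pow(-2, -1) = Rational(-1, 2) ≈ -0.50000)
Mul(Mul(23, 0), Add(110, Function('S')(l, 2))) = Mul(Mul(23, 0), Add(110, Pow(Add(-1, Rational(-1, 2)), Rational(1, 2)))) = Mul(0, Add(110, Pow(Rational(-3, 2), Rational(1, 2)))) = Mul(0, Add(110, Mul(Rational(1, 2), I, Pow(6, Rational(1, 2))))) = 0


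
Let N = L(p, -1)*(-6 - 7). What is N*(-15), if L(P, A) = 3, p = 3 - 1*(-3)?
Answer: 585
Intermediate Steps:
p = 6 (p = 3 + 3 = 6)
N = -39 (N = 3*(-6 - 7) = 3*(-13) = -39)
N*(-15) = -39*(-15) = 585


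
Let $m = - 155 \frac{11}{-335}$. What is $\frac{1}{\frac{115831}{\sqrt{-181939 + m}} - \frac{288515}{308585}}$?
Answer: $- \frac{43410187044100172}{3424042737349956373791} + \frac{882397798673918 i \sqrt{204175331}}{3424042737349956373791} \approx -1.2678 \cdot 10^{-5} + 0.0036824 i$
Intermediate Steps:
$m = \frac{341}{67}$ ($m = - 155 \cdot 11 \left(- \frac{1}{335}\right) = \left(-155\right) \left(- \frac{11}{335}\right) = \frac{341}{67} \approx 5.0896$)
$\frac{1}{\frac{115831}{\sqrt{-181939 + m}} - \frac{288515}{308585}} = \frac{1}{\frac{115831}{\sqrt{-181939 + \frac{341}{67}}} - \frac{288515}{308585}} = \frac{1}{\frac{115831}{\sqrt{- \frac{12189572}{67}}} - \frac{57703}{61717}} = \frac{1}{\frac{115831}{\frac{2}{67} i \sqrt{204175331}} - \frac{57703}{61717}} = \frac{1}{115831 \left(- \frac{i \sqrt{204175331}}{6094786}\right) - \frac{57703}{61717}} = \frac{1}{- \frac{115831 i \sqrt{204175331}}{6094786} - \frac{57703}{61717}} = \frac{1}{- \frac{57703}{61717} - \frac{115831 i \sqrt{204175331}}{6094786}}$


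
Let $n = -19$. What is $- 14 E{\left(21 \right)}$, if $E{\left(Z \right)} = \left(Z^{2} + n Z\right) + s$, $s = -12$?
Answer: $-420$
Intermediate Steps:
$E{\left(Z \right)} = -12 + Z^{2} - 19 Z$ ($E{\left(Z \right)} = \left(Z^{2} - 19 Z\right) - 12 = -12 + Z^{2} - 19 Z$)
$- 14 E{\left(21 \right)} = - 14 \left(-12 + 21^{2} - 399\right) = - 14 \left(-12 + 441 - 399\right) = \left(-14\right) 30 = -420$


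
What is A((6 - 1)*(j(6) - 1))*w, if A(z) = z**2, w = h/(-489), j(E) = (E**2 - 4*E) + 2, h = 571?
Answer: -2412475/489 ≈ -4933.5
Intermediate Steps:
j(E) = 2 + E**2 - 4*E
w = -571/489 (w = 571/(-489) = 571*(-1/489) = -571/489 ≈ -1.1677)
A((6 - 1)*(j(6) - 1))*w = ((6 - 1)*((2 + 6**2 - 4*6) - 1))**2*(-571/489) = (5*((2 + 36 - 24) - 1))**2*(-571/489) = (5*(14 - 1))**2*(-571/489) = (5*13)**2*(-571/489) = 65**2*(-571/489) = 4225*(-571/489) = -2412475/489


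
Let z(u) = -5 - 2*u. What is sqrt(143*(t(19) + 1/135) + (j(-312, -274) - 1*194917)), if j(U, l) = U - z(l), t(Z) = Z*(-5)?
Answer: 2*I*sqrt(105986445)/45 ≈ 457.55*I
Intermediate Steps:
t(Z) = -5*Z
j(U, l) = 5 + U + 2*l (j(U, l) = U - (-5 - 2*l) = U + (5 + 2*l) = 5 + U + 2*l)
sqrt(143*(t(19) + 1/135) + (j(-312, -274) - 1*194917)) = sqrt(143*(-5*19 + 1/135) + ((5 - 312 + 2*(-274)) - 1*194917)) = sqrt(143*(-95 + 1/135) + ((5 - 312 - 548) - 194917)) = sqrt(143*(-12824/135) + (-855 - 194917)) = sqrt(-1833832/135 - 195772) = sqrt(-28263052/135) = 2*I*sqrt(105986445)/45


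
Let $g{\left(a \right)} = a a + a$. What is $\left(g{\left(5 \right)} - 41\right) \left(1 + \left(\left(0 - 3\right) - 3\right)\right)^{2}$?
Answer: $-275$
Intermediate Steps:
$g{\left(a \right)} = a + a^{2}$ ($g{\left(a \right)} = a^{2} + a = a + a^{2}$)
$\left(g{\left(5 \right)} - 41\right) \left(1 + \left(\left(0 - 3\right) - 3\right)\right)^{2} = \left(5 \left(1 + 5\right) - 41\right) \left(1 + \left(\left(0 - 3\right) - 3\right)\right)^{2} = \left(5 \cdot 6 - 41\right) \left(1 - 6\right)^{2} = \left(30 - 41\right) \left(1 - 6\right)^{2} = - 11 \left(-5\right)^{2} = \left(-11\right) 25 = -275$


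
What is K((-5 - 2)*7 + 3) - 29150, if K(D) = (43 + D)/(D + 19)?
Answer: -262349/9 ≈ -29150.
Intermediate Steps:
K(D) = (43 + D)/(19 + D)
K((-5 - 2)*7 + 3) - 29150 = (43 + ((-5 - 2)*7 + 3))/(19 + ((-5 - 2)*7 + 3)) - 29150 = (43 + (-7*7 + 3))/(19 + (-7*7 + 3)) - 29150 = (43 + (-49 + 3))/(19 + (-49 + 3)) - 29150 = (43 - 46)/(19 - 46) - 29150 = -3/(-27) - 29150 = -1/27*(-3) - 29150 = ⅑ - 29150 = -262349/9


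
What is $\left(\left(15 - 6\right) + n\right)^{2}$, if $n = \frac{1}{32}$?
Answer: $\frac{83521}{1024} \approx 81.563$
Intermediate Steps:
$n = \frac{1}{32} \approx 0.03125$
$\left(\left(15 - 6\right) + n\right)^{2} = \left(\left(15 - 6\right) + \frac{1}{32}\right)^{2} = \left(9 + \frac{1}{32}\right)^{2} = \left(\frac{289}{32}\right)^{2} = \frac{83521}{1024}$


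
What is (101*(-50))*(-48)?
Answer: 242400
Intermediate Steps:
(101*(-50))*(-48) = -5050*(-48) = 242400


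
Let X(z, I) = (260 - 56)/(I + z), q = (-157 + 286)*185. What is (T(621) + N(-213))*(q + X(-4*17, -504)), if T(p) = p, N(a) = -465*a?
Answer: 340124576904/143 ≈ 2.3785e+9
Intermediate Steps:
q = 23865 (q = 129*185 = 23865)
X(z, I) = 204/(I + z)
(T(621) + N(-213))*(q + X(-4*17, -504)) = (621 - 465*(-213))*(23865 + 204/(-504 - 4*17)) = (621 + 99045)*(23865 + 204/(-504 - 68)) = 99666*(23865 + 204/(-572)) = 99666*(23865 + 204*(-1/572)) = 99666*(23865 - 51/143) = 99666*(3412644/143) = 340124576904/143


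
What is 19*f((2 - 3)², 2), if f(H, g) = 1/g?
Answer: 19/2 ≈ 9.5000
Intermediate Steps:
19*f((2 - 3)², 2) = 19/2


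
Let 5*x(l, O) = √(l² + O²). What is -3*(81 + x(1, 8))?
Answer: -243 - 3*√65/5 ≈ -247.84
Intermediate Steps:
x(l, O) = √(O² + l²)/5 (x(l, O) = √(l² + O²)/5 = √(O² + l²)/5)
-3*(81 + x(1, 8)) = -3*(81 + √(8² + 1²)/5) = -3*(81 + √(64 + 1)/5) = -3*(81 + √65/5) = -243 - 3*√65/5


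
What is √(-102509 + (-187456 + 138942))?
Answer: I*√151023 ≈ 388.62*I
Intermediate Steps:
√(-102509 + (-187456 + 138942)) = √(-102509 - 48514) = √(-151023) = I*√151023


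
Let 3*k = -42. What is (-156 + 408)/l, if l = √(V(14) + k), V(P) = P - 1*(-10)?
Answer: 126*√10/5 ≈ 79.689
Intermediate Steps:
V(P) = 10 + P (V(P) = P + 10 = 10 + P)
k = -14 (k = (⅓)*(-42) = -14)
l = √10 (l = √((10 + 14) - 14) = √(24 - 14) = √10 ≈ 3.1623)
(-156 + 408)/l = (-156 + 408)/(√10) = 252*(√10/10) = 126*√10/5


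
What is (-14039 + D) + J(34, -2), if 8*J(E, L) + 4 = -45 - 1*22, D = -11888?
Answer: -207487/8 ≈ -25936.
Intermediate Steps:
J(E, L) = -71/8 (J(E, L) = -1/2 + (-45 - 1*22)/8 = -1/2 + (-45 - 22)/8 = -1/2 + (1/8)*(-67) = -1/2 - 67/8 = -71/8)
(-14039 + D) + J(34, -2) = (-14039 - 11888) - 71/8 = -25927 - 71/8 = -207487/8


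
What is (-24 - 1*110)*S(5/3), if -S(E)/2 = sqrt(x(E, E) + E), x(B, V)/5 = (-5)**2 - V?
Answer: 268*sqrt(1065)/3 ≈ 2915.3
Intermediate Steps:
x(B, V) = 125 - 5*V (x(B, V) = 5*((-5)**2 - V) = 5*(25 - V) = 125 - 5*V)
S(E) = -2*sqrt(125 - 4*E) (S(E) = -2*sqrt((125 - 5*E) + E) = -2*sqrt(125 - 4*E))
(-24 - 1*110)*S(5/3) = (-24 - 1*110)*(-2*sqrt(125 - 20/3)) = (-24 - 110)*(-2*sqrt(125 - 20/3)) = -(-268)*sqrt(125 - 4*5/3) = -(-268)*sqrt(125 - 20/3) = -(-268)*sqrt(355/3) = -(-268)*sqrt(1065)/3 = 268*sqrt(1065)/3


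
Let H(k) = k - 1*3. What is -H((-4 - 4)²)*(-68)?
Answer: 4148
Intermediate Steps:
H(k) = -3 + k (H(k) = k - 3 = -3 + k)
-H((-4 - 4)²)*(-68) = -(-3 + (-4 - 4)²)*(-68) = -(-3 + (-8)²)*(-68) = -(-3 + 64)*(-68) = -61*(-68) = -1*(-4148) = 4148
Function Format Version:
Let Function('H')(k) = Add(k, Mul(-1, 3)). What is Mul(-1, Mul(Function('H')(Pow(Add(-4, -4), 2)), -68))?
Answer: 4148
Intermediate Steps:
Function('H')(k) = Add(-3, k) (Function('H')(k) = Add(k, -3) = Add(-3, k))
Mul(-1, Mul(Function('H')(Pow(Add(-4, -4), 2)), -68)) = Mul(-1, Mul(Add(-3, Pow(Add(-4, -4), 2)), -68)) = Mul(-1, Mul(Add(-3, Pow(-8, 2)), -68)) = Mul(-1, Mul(Add(-3, 64), -68)) = Mul(-1, Mul(61, -68)) = Mul(-1, -4148) = 4148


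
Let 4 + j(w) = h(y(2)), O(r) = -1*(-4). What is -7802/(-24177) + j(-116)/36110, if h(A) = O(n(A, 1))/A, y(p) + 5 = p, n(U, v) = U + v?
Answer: 46933546/145505245 ≈ 0.32256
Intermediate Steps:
y(p) = -5 + p
O(r) = 4
h(A) = 4/A
j(w) = -16/3 (j(w) = -4 + 4/(-5 + 2) = -4 + 4/(-3) = -4 + 4*(-⅓) = -4 - 4/3 = -16/3)
-7802/(-24177) + j(-116)/36110 = -7802/(-24177) - 16/3/36110 = -7802*(-1/24177) - 16/3*1/36110 = 7802/24177 - 8/54165 = 46933546/145505245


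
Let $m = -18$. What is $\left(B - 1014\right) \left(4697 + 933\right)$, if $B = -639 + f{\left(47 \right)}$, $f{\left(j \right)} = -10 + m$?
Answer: $-9464030$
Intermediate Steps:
$f{\left(j \right)} = -28$ ($f{\left(j \right)} = -10 - 18 = -28$)
$B = -667$ ($B = -639 - 28 = -667$)
$\left(B - 1014\right) \left(4697 + 933\right) = \left(-667 - 1014\right) \left(4697 + 933\right) = \left(-1681\right) 5630 = -9464030$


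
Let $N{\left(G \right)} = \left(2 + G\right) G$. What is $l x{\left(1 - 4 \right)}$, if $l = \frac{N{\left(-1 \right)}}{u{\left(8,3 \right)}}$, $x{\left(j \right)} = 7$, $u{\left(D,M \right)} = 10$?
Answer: $- \frac{7}{10} \approx -0.7$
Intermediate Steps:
$N{\left(G \right)} = G \left(2 + G\right)$
$l = - \frac{1}{10}$ ($l = \frac{\left(-1\right) \left(2 - 1\right)}{10} = \left(-1\right) 1 \cdot \frac{1}{10} = \left(-1\right) \frac{1}{10} = - \frac{1}{10} \approx -0.1$)
$l x{\left(1 - 4 \right)} = \left(- \frac{1}{10}\right) 7 = - \frac{7}{10}$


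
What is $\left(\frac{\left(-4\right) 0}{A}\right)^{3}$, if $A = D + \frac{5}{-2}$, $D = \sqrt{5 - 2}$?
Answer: $0$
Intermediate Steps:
$D = \sqrt{3} \approx 1.732$
$A = - \frac{5}{2} + \sqrt{3}$ ($A = \sqrt{3} + \frac{5}{-2} = \sqrt{3} + 5 \left(- \frac{1}{2}\right) = \sqrt{3} - \frac{5}{2} = - \frac{5}{2} + \sqrt{3} \approx -0.76795$)
$\left(\frac{\left(-4\right) 0}{A}\right)^{3} = \left(\frac{\left(-4\right) 0}{- \frac{5}{2} + \sqrt{3}}\right)^{3} = \left(\frac{0}{- \frac{5}{2} + \sqrt{3}}\right)^{3} = 0^{3} = 0$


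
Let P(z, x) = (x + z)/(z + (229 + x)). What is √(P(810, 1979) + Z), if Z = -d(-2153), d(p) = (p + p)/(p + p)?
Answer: I*√691122/3018 ≈ 0.27546*I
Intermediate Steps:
d(p) = 1 (d(p) = (2*p)/((2*p)) = (2*p)*(1/(2*p)) = 1)
P(z, x) = (x + z)/(229 + x + z)
Z = -1 (Z = -1*1 = -1)
√(P(810, 1979) + Z) = √((1979 + 810)/(229 + 1979 + 810) - 1) = √(2789/3018 - 1) = √(-229/3018) = I*√691122/3018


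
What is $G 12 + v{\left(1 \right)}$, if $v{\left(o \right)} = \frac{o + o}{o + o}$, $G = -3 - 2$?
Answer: $-59$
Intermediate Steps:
$G = -5$
$v{\left(o \right)} = 1$ ($v{\left(o \right)} = \frac{2 o}{2 o} = 2 o \frac{1}{2 o} = 1$)
$G 12 + v{\left(1 \right)} = \left(-5\right) 12 + 1 = -60 + 1 = -59$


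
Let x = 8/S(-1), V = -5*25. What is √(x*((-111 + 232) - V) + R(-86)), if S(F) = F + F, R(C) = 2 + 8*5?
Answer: I*√942 ≈ 30.692*I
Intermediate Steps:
R(C) = 42 (R(C) = 2 + 40 = 42)
V = -125
S(F) = 2*F
x = -4 (x = 8/((2*(-1))) = 8/(-2) = 8*(-½) = -4)
√(x*((-111 + 232) - V) + R(-86)) = √(-4*((-111 + 232) - 1*(-125)) + 42) = √(-4*(121 + 125) + 42) = √(-4*246 + 42) = √(-984 + 42) = √(-942) = I*√942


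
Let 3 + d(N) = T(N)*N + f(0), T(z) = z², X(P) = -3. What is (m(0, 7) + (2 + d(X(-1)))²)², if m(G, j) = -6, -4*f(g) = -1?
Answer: 149450625/256 ≈ 5.8379e+5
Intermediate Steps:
f(g) = ¼ (f(g) = -¼*(-1) = ¼)
d(N) = -11/4 + N³ (d(N) = -3 + (N²*N + ¼) = -3 + (N³ + ¼) = -3 + (¼ + N³) = -11/4 + N³)
(m(0, 7) + (2 + d(X(-1)))²)² = (-6 + (2 + (-11/4 + (-3)³))²)² = (-6 + (2 + (-11/4 - 27))²)² = (-6 + (2 - 119/4)²)² = (-6 + (-111/4)²)² = (-6 + 12321/16)² = (12225/16)² = 149450625/256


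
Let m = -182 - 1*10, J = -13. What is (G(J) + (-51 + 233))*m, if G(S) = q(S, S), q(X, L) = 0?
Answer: -34944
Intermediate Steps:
G(S) = 0
m = -192 (m = -182 - 10 = -192)
(G(J) + (-51 + 233))*m = (0 + (-51 + 233))*(-192) = (0 + 182)*(-192) = 182*(-192) = -34944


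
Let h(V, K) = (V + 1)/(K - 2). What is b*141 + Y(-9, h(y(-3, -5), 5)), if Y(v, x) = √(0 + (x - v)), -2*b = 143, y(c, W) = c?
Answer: -20163/2 + 5*√3/3 ≈ -10079.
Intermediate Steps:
b = -143/2 (b = -½*143 = -143/2 ≈ -71.500)
h(V, K) = (1 + V)/(-2 + K)
Y(v, x) = √(x - v)
b*141 + Y(-9, h(y(-3, -5), 5)) = -143/2*141 + √((1 - 3)/(-2 + 5) - 1*(-9)) = -20163/2 + √(-2/3 + 9) = -20163/2 + √((⅓)*(-2) + 9) = -20163/2 + √(-⅔ + 9) = -20163/2 + √(25/3) = -20163/2 + 5*√3/3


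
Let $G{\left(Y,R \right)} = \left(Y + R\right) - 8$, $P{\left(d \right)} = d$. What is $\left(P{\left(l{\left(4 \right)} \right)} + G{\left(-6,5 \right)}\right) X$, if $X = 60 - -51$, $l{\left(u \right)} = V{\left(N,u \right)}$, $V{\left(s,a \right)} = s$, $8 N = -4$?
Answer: $- \frac{2109}{2} \approx -1054.5$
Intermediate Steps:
$N = - \frac{1}{2}$ ($N = \frac{1}{8} \left(-4\right) = - \frac{1}{2} \approx -0.5$)
$l{\left(u \right)} = - \frac{1}{2}$
$X = 111$ ($X = 60 + 51 = 111$)
$G{\left(Y,R \right)} = -8 + R + Y$ ($G{\left(Y,R \right)} = \left(R + Y\right) - 8 = -8 + R + Y$)
$\left(P{\left(l{\left(4 \right)} \right)} + G{\left(-6,5 \right)}\right) X = \left(- \frac{1}{2} - 9\right) 111 = \left(- \frac{19}{2}\right) 111 = - \frac{2109}{2}$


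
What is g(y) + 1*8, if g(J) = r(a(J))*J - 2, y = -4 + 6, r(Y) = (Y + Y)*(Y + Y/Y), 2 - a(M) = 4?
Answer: 14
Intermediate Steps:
a(M) = -2 (a(M) = 2 - 1*4 = 2 - 4 = -2)
r(Y) = 2*Y*(1 + Y) (r(Y) = (2*Y)*(Y + 1) = (2*Y)*(1 + Y) = 2*Y*(1 + Y))
y = 2
g(J) = -2 + 4*J (g(J) = (2*(-2)*(1 - 2))*J - 2 = (2*(-2)*(-1))*J - 2 = 4*J - 2 = -2 + 4*J)
g(y) + 1*8 = (-2 + 4*2) + 1*8 = (-2 + 8) + 8 = 6 + 8 = 14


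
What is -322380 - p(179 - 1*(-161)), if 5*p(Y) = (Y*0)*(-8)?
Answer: -322380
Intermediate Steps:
p(Y) = 0 (p(Y) = ((Y*0)*(-8))/5 = (0*(-8))/5 = (⅕)*0 = 0)
-322380 - p(179 - 1*(-161)) = -322380 - 1*0 = -322380 + 0 = -322380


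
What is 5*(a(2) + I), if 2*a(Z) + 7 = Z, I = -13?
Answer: -155/2 ≈ -77.500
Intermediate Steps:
a(Z) = -7/2 + Z/2
5*(a(2) + I) = 5*((-7/2 + (½)*2) - 13) = 5*((-7/2 + 1) - 13) = 5*(-5/2 - 13) = 5*(-31/2) = -155/2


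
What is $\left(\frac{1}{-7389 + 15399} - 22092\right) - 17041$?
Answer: $- \frac{313455329}{8010} \approx -39133.0$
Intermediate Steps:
$\left(\frac{1}{-7389 + 15399} - 22092\right) - 17041 = \left(\frac{1}{8010} - 22092\right) - 17041 = - \frac{176956919}{8010} - 17041 = - \frac{313455329}{8010}$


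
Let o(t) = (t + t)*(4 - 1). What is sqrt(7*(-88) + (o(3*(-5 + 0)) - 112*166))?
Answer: I*sqrt(19298) ≈ 138.92*I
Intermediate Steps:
o(t) = 6*t (o(t) = (2*t)*3 = 6*t)
sqrt(7*(-88) + (o(3*(-5 + 0)) - 112*166)) = sqrt(7*(-88) + (6*(3*(-5 + 0)) - 112*166)) = sqrt(-616 + (6*(3*(-5)) - 18592)) = sqrt(-616 + (6*(-15) - 18592)) = sqrt(-616 + (-90 - 18592)) = sqrt(-616 - 18682) = sqrt(-19298) = I*sqrt(19298)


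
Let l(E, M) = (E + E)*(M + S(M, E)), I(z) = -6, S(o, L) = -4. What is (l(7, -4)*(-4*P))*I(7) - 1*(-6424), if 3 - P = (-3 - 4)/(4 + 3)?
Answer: -4328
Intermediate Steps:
P = 4 (P = 3 - (-3 - 4)/(4 + 3) = 3 - (-7)/7 = 3 - 1*(-1) = 3 + 1 = 4)
l(E, M) = 2*E*(-4 + M) (l(E, M) = (E + E)*(M - 4) = (2*E)*(-4 + M) = 2*E*(-4 + M))
(l(7, -4)*(-4*P))*I(7) - 1*(-6424) = ((2*7*(-4 - 4))*(-4*4))*(-6) - 1*(-6424) = ((2*7*(-8))*(-16))*(-6) + 6424 = -112*(-16)*(-6) + 6424 = 1792*(-6) + 6424 = -10752 + 6424 = -4328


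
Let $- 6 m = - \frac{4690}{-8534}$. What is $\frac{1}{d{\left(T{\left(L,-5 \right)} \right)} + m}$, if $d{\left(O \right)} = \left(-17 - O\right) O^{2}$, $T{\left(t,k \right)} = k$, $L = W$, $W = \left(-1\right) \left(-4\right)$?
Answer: $- \frac{25602}{7682945} \approx -0.0033323$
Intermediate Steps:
$W = 4$
$L = 4$
$m = - \frac{2345}{25602}$ ($m = - \frac{\left(-4690\right) \frac{1}{-8534}}{6} = - \frac{\left(-4690\right) \left(- \frac{1}{8534}\right)}{6} = \left(- \frac{1}{6}\right) \frac{2345}{4267} = - \frac{2345}{25602} \approx -0.091594$)
$d{\left(O \right)} = O^{2} \left(-17 - O\right)$
$\frac{1}{d{\left(T{\left(L,-5 \right)} \right)} + m} = \frac{1}{\left(-5\right)^{2} \left(-17 - -5\right) - \frac{2345}{25602}} = \frac{1}{25 \left(-17 + 5\right) - \frac{2345}{25602}} = \frac{1}{25 \left(-12\right) - \frac{2345}{25602}} = \frac{1}{-300 - \frac{2345}{25602}} = \frac{1}{- \frac{7682945}{25602}} = - \frac{25602}{7682945}$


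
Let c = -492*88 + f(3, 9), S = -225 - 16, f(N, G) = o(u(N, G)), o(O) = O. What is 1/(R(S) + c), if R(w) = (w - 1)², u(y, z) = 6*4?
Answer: 1/15292 ≈ 6.5394e-5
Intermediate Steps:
u(y, z) = 24
f(N, G) = 24
S = -241
c = -43272 (c = -492*88 + 24 = -43296 + 24 = -43272)
R(w) = (-1 + w)²
1/(R(S) + c) = 1/((-1 - 241)² - 43272) = 1/((-242)² - 43272) = 1/(58564 - 43272) = 1/15292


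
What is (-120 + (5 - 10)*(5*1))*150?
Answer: -21750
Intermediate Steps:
(-120 + (5 - 10)*(5*1))*150 = (-120 - 5*5)*150 = (-120 - 25)*150 = -145*150 = -21750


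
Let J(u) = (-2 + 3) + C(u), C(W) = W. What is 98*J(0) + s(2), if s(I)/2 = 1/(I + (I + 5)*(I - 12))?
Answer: 3331/34 ≈ 97.971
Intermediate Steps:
s(I) = 2/(I + (-12 + I)*(5 + I)) (s(I) = 2/(I + (I + 5)*(I - 12)) = 2/(I + (5 + I)*(-12 + I)) = 2/(I + (-12 + I)*(5 + I)))
J(u) = 1 + u (J(u) = (-2 + 3) + u = 1 + u)
98*J(0) + s(2) = 98*(1 + 0) + 2/(-60 + 2² - 6*2) = 98*1 + 2/(-60 + 4 - 12) = 98 + 2/(-68) = 98 + 2*(-1/68) = 98 - 1/34 = 3331/34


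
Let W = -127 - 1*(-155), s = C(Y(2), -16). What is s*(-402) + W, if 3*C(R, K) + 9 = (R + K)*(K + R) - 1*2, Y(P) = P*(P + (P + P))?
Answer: -642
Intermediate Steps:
Y(P) = 3*P**2 (Y(P) = P*(P + 2*P) = P*(3*P) = 3*P**2)
C(R, K) = -11/3 + (K + R)**2/3 (C(R, K) = -3 + ((R + K)*(K + R) - 1*2)/3 = -3 + ((K + R)*(K + R) - 2)/3 = -3 + ((K + R)**2 - 2)/3 = -3 + (-2 + (K + R)**2)/3 = -3 + (-2/3 + (K + R)**2/3) = -11/3 + (K + R)**2/3)
s = 5/3 (s = -11/3 + (-16 + 3*2**2)**2/3 = -11/3 + (-16 + 3*4)**2/3 = -11/3 + (-16 + 12)**2/3 = -11/3 + (1/3)*(-4)**2 = -11/3 + (1/3)*16 = -11/3 + 16/3 = 5/3 ≈ 1.6667)
W = 28 (W = -127 + 155 = 28)
s*(-402) + W = (5/3)*(-402) + 28 = -670 + 28 = -642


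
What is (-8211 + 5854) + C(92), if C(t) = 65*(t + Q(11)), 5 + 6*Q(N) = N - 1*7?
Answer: 21673/6 ≈ 3612.2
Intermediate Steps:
Q(N) = -2 + N/6 (Q(N) = -⅚ + (N - 1*7)/6 = -⅚ + (N - 7)/6 = -⅚ + (-7 + N)/6 = -⅚ + (-7/6 + N/6) = -2 + N/6)
C(t) = -65/6 + 65*t (C(t) = 65*(t + (-2 + (⅙)*11)) = 65*(t + (-2 + 11/6)) = 65*(t - ⅙) = 65*(-⅙ + t) = -65/6 + 65*t)
(-8211 + 5854) + C(92) = (-8211 + 5854) + (-65/6 + 65*92) = -2357 + (-65/6 + 5980) = -2357 + 35815/6 = 21673/6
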